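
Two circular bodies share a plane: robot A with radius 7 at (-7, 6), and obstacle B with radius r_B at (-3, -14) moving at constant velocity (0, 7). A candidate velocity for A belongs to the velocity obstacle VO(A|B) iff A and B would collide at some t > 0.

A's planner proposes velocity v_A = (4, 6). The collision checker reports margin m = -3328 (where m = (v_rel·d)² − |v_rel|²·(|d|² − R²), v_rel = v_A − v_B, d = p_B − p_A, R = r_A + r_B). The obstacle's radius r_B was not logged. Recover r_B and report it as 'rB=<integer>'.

m = -3328
d = (4, -20);  v_rel = (4, -1),  |v_rel|² = 17
v_rel×d = (4)·(-20) − (-1)·(4) = -76
since m = R²·17 − (-76)²:  R² = (5776 + -3328) / 17 = 144
R = √144 = 12  ⇒  r_B = 12 − 7 = 5

rB=5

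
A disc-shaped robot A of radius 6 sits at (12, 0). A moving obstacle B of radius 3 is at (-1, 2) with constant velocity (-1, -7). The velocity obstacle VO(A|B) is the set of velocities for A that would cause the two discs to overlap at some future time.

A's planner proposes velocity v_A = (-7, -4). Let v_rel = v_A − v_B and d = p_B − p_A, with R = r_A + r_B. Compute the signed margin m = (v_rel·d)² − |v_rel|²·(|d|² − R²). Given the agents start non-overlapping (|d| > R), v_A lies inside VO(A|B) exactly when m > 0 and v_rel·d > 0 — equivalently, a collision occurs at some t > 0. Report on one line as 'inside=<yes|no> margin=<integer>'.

d = (-13, 2),  |d|² = 173;  R = 6+3 = 9,  c = 173−9² = 92
v_rel = (-6, 3),  |v_rel|² = 45;  v_rel·d = (-6)·(-13) + (3)·(2) = 84
45·t² − 168·t + 92 = 0  ⇒  m = 84² − 45·92 = 2916
m = 2916 > 0,  v_rel·d = 84 > 0  ⇒  inside

inside=yes margin=2916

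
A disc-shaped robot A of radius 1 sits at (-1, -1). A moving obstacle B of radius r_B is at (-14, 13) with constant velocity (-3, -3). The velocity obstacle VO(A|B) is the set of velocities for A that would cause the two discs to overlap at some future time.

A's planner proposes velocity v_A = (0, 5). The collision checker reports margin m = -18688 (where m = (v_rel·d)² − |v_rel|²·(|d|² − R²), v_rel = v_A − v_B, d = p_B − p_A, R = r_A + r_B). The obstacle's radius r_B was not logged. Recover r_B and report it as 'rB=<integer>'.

m = -18688
d = (-13, 14);  v_rel = (3, 8),  |v_rel|² = 73
v_rel×d = (3)·(14) − (8)·(-13) = 146
since m = R²·73 − 146²:  R² = (21316 + -18688) / 73 = 36
R = √36 = 6  ⇒  r_B = 6 − 1 = 5

rB=5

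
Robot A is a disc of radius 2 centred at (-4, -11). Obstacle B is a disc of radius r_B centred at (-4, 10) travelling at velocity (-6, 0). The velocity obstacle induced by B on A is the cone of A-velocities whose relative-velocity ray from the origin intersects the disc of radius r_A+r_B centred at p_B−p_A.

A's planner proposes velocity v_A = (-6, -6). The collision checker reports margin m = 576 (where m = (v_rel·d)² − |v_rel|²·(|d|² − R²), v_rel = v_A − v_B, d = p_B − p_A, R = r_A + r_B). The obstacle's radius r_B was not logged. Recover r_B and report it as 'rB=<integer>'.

m = 576
d = (0, 21);  v_rel = (0, -6),  |v_rel|² = 36
v_rel×d = (0)·(21) − (-6)·(0) = 0
since m = R²·36 − 0²:  R² = (0 + 576) / 36 = 16
R = √16 = 4  ⇒  r_B = 4 − 2 = 2

rB=2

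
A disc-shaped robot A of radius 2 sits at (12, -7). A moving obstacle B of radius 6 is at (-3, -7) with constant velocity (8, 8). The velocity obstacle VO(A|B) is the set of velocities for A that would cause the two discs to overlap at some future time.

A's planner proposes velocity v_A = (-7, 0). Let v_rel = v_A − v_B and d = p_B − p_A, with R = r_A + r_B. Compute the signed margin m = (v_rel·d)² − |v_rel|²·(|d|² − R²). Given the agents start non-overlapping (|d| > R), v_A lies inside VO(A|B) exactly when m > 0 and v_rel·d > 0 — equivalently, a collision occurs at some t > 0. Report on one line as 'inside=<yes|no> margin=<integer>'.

d = (-15, 0),  |d|² = 225;  R = 2+6 = 8,  c = 225−8² = 161
v_rel = (-15, -8),  |v_rel|² = 289;  v_rel·d = (-15)·(-15) + (-8)·(0) = 225
289·t² − 450·t + 161 = 0  ⇒  m = 225² − 289·161 = 4096
m = 4096 > 0,  v_rel·d = 225 > 0  ⇒  inside

inside=yes margin=4096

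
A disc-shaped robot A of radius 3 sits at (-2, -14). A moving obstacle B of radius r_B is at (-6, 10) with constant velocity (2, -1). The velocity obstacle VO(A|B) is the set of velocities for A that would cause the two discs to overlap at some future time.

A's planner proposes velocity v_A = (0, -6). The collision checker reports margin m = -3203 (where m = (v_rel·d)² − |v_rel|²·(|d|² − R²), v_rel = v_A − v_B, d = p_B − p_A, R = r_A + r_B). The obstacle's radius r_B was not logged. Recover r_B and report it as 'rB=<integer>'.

m = -3203
d = (-4, 24);  v_rel = (-2, -5),  |v_rel|² = 29
v_rel×d = (-2)·(24) − (-5)·(-4) = -68
since m = R²·29 − (-68)²:  R² = (4624 + -3203) / 29 = 49
R = √49 = 7  ⇒  r_B = 7 − 3 = 4

rB=4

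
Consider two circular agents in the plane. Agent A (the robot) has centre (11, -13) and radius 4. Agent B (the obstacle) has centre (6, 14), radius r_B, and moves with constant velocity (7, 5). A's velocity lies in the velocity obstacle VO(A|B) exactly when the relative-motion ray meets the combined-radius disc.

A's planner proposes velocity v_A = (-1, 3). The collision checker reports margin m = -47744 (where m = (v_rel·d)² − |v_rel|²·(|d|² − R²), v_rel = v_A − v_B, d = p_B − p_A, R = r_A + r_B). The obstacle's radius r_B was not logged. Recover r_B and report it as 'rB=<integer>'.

m = -47744
d = (-5, 27);  v_rel = (-8, -2),  |v_rel|² = 68
v_rel×d = (-8)·(27) − (-2)·(-5) = -226
since m = R²·68 − (-226)²:  R² = (51076 + -47744) / 68 = 49
R = √49 = 7  ⇒  r_B = 7 − 4 = 3

rB=3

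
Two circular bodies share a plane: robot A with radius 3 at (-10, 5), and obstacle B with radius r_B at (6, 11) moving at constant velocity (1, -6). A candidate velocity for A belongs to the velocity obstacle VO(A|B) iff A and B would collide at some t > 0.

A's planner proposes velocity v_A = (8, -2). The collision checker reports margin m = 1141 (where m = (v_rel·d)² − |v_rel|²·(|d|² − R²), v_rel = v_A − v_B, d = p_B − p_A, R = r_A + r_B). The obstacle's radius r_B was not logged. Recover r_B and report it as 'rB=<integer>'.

m = 1141
d = (16, 6);  v_rel = (7, 4),  |v_rel|² = 65
v_rel×d = (7)·(6) − (4)·(16) = -22
since m = R²·65 − (-22)²:  R² = (484 + 1141) / 65 = 25
R = √25 = 5  ⇒  r_B = 5 − 3 = 2

rB=2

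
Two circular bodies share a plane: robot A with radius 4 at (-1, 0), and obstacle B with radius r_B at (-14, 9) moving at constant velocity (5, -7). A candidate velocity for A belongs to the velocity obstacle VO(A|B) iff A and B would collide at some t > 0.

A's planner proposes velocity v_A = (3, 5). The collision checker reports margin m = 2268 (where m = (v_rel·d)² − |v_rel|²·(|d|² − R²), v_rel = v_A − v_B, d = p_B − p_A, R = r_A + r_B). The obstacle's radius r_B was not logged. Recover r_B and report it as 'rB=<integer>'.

m = 2268
d = (-13, 9);  v_rel = (-2, 12),  |v_rel|² = 148
v_rel×d = (-2)·(9) − (12)·(-13) = 138
since m = R²·148 − 138²:  R² = (19044 + 2268) / 148 = 144
R = √144 = 12  ⇒  r_B = 12 − 4 = 8

rB=8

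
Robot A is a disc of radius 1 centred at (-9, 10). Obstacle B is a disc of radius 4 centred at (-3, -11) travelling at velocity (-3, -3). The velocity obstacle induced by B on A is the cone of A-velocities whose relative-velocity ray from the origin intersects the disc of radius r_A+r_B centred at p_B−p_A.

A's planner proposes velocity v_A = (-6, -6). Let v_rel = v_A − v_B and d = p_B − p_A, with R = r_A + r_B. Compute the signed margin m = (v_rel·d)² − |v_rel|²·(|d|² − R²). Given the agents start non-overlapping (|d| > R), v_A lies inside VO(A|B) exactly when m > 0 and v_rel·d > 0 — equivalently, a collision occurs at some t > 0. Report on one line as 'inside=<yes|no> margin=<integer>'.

d = (6, -21),  |d|² = 477;  R = 1+4 = 5,  c = 477−5² = 452
v_rel = (-3, -3),  |v_rel|² = 18;  v_rel·d = (-3)·(6) + (-3)·(-21) = 45
18·t² − 90·t + 452 = 0  ⇒  m = 45² − 18·452 = -6111
m = -6111 < 0,  v_rel·d = 45 > 0  ⇒  outside

inside=no margin=-6111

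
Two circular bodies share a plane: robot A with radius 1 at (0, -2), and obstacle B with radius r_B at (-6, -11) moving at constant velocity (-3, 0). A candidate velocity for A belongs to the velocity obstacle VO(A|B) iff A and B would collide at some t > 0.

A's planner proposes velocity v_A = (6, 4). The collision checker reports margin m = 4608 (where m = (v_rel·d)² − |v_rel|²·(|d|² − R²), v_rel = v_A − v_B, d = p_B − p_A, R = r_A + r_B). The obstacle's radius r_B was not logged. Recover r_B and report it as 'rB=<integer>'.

m = 4608
d = (-6, -9);  v_rel = (9, 4),  |v_rel|² = 97
v_rel×d = (9)·(-9) − (4)·(-6) = -57
since m = R²·97 − (-57)²:  R² = (3249 + 4608) / 97 = 81
R = √81 = 9  ⇒  r_B = 9 − 1 = 8

rB=8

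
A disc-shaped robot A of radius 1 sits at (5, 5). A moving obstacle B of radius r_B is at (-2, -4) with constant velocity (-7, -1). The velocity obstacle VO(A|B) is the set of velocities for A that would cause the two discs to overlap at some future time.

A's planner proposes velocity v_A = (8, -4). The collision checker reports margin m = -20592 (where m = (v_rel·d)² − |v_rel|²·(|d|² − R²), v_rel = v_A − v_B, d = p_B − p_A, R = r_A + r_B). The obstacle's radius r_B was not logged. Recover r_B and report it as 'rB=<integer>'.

m = -20592
d = (-7, -9);  v_rel = (15, -3),  |v_rel|² = 234
v_rel×d = (15)·(-9) − (-3)·(-7) = -156
since m = R²·234 − (-156)²:  R² = (24336 + -20592) / 234 = 16
R = √16 = 4  ⇒  r_B = 4 − 1 = 3

rB=3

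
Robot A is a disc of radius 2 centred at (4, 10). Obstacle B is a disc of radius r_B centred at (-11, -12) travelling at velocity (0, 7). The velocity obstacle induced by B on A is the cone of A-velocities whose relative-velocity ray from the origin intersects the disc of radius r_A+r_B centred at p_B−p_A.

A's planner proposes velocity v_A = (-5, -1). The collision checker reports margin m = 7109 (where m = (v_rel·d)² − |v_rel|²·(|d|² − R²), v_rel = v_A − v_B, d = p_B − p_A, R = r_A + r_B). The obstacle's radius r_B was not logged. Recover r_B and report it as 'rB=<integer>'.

m = 7109
d = (-15, -22);  v_rel = (-5, -8),  |v_rel|² = 89
v_rel×d = (-5)·(-22) − (-8)·(-15) = -10
since m = R²·89 − (-10)²:  R² = (100 + 7109) / 89 = 81
R = √81 = 9  ⇒  r_B = 9 − 2 = 7

rB=7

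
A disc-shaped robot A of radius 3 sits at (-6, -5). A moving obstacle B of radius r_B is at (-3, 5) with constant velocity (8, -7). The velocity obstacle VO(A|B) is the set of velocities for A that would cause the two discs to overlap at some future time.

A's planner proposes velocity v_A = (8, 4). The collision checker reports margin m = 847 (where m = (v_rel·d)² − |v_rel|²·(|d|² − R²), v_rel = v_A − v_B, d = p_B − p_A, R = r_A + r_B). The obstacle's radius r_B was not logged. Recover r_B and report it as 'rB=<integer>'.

m = 847
d = (3, 10);  v_rel = (0, 11),  |v_rel|² = 121
v_rel×d = (0)·(10) − (11)·(3) = -33
since m = R²·121 − (-33)²:  R² = (1089 + 847) / 121 = 16
R = √16 = 4  ⇒  r_B = 4 − 3 = 1

rB=1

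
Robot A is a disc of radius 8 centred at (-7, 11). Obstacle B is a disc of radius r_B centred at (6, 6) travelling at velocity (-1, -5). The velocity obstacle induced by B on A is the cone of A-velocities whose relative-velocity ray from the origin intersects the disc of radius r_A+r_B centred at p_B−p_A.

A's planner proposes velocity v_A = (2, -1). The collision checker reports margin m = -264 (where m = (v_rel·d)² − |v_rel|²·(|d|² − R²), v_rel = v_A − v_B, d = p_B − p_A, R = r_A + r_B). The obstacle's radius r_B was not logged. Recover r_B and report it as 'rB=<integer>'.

m = -264
d = (13, -5);  v_rel = (3, 4),  |v_rel|² = 25
v_rel×d = (3)·(-5) − (4)·(13) = -67
since m = R²·25 − (-67)²:  R² = (4489 + -264) / 25 = 169
R = √169 = 13  ⇒  r_B = 13 − 8 = 5

rB=5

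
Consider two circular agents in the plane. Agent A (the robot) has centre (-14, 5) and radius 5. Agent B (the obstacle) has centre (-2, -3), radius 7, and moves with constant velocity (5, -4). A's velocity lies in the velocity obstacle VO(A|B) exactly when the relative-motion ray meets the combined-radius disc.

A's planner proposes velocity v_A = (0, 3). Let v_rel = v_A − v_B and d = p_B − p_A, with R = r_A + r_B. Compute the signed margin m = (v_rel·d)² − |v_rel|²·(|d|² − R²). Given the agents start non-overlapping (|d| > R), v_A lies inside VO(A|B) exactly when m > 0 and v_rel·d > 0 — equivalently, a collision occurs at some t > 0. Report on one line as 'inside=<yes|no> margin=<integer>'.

d = (12, -8),  |d|² = 208;  R = 5+7 = 12,  c = 208−12² = 64
v_rel = (-5, 7),  |v_rel|² = 74;  v_rel·d = (-5)·(12) + (7)·(-8) = -116
74·t² + 232·t + 64 = 0  ⇒  m = (-116)² − 74·64 = 8720
m = 8720 > 0,  v_rel·d = -116 < 0  ⇒  outside

inside=no margin=8720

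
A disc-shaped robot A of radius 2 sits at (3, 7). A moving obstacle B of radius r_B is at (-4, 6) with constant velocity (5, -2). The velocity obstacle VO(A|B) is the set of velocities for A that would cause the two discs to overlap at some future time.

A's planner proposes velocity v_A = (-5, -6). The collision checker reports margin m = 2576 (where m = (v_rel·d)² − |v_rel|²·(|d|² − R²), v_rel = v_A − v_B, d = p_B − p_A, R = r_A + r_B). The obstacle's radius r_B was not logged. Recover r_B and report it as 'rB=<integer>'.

m = 2576
d = (-7, -1);  v_rel = (-10, -4),  |v_rel|² = 116
v_rel×d = (-10)·(-1) − (-4)·(-7) = -18
since m = R²·116 − (-18)²:  R² = (324 + 2576) / 116 = 25
R = √25 = 5  ⇒  r_B = 5 − 2 = 3

rB=3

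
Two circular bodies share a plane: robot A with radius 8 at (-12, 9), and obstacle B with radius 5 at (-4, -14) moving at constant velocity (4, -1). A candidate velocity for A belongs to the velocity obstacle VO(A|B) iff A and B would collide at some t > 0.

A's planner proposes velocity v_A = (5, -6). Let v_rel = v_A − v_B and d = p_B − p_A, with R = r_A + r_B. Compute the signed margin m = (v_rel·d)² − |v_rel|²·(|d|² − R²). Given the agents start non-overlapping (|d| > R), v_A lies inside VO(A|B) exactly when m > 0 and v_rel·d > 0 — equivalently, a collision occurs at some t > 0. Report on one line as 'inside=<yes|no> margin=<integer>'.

d = (8, -23),  |d|² = 593;  R = 8+5 = 13,  c = 593−13² = 424
v_rel = (1, -5),  |v_rel|² = 26;  v_rel·d = (1)·(8) + (-5)·(-23) = 123
26·t² − 246·t + 424 = 0  ⇒  m = 123² − 26·424 = 4105
m = 4105 > 0,  v_rel·d = 123 > 0  ⇒  inside

inside=yes margin=4105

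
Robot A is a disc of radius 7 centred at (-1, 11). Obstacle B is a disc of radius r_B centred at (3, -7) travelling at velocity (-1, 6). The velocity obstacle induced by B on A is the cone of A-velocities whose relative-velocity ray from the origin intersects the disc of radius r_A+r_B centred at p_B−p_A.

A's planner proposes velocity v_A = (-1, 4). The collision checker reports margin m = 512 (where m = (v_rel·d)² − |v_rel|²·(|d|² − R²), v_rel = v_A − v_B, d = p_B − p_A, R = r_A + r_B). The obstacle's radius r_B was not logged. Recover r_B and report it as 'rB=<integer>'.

m = 512
d = (4, -18);  v_rel = (0, -2),  |v_rel|² = 4
v_rel×d = (0)·(-18) − (-2)·(4) = 8
since m = R²·4 − 8²:  R² = (64 + 512) / 4 = 144
R = √144 = 12  ⇒  r_B = 12 − 7 = 5

rB=5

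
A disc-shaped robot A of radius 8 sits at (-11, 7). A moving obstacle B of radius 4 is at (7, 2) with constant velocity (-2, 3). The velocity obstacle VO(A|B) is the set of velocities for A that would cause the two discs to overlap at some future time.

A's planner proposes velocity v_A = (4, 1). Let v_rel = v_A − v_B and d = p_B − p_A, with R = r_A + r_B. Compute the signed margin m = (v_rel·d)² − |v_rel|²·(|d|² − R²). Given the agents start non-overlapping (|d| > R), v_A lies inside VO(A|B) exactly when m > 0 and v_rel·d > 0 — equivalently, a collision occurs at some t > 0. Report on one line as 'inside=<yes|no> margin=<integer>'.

d = (18, -5),  |d|² = 349;  R = 8+4 = 12,  c = 349−12² = 205
v_rel = (6, -2),  |v_rel|² = 40;  v_rel·d = (6)·(18) + (-2)·(-5) = 118
40·t² − 236·t + 205 = 0  ⇒  m = 118² − 40·205 = 5724
m = 5724 > 0,  v_rel·d = 118 > 0  ⇒  inside

inside=yes margin=5724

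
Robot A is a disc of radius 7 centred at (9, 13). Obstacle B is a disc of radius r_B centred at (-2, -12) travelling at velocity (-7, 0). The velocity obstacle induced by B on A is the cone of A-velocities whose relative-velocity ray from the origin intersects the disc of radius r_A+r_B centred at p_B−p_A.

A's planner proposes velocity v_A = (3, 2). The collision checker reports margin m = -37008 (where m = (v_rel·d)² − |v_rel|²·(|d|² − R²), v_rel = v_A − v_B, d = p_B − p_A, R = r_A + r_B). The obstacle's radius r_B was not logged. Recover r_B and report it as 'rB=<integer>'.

m = -37008
d = (-11, -25);  v_rel = (10, 2),  |v_rel|² = 104
v_rel×d = (10)·(-25) − (2)·(-11) = -228
since m = R²·104 − (-228)²:  R² = (51984 + -37008) / 104 = 144
R = √144 = 12  ⇒  r_B = 12 − 7 = 5

rB=5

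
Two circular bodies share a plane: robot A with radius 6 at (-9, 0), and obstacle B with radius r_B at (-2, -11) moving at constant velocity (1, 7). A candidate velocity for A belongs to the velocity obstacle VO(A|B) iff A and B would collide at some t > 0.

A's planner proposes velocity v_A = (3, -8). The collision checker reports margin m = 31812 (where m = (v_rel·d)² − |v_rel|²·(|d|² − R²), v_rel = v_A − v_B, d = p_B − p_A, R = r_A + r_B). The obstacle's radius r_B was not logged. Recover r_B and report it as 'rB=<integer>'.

m = 31812
d = (7, -11);  v_rel = (2, -15),  |v_rel|² = 229
v_rel×d = (2)·(-11) − (-15)·(7) = 83
since m = R²·229 − 83²:  R² = (6889 + 31812) / 229 = 169
R = √169 = 13  ⇒  r_B = 13 − 6 = 7

rB=7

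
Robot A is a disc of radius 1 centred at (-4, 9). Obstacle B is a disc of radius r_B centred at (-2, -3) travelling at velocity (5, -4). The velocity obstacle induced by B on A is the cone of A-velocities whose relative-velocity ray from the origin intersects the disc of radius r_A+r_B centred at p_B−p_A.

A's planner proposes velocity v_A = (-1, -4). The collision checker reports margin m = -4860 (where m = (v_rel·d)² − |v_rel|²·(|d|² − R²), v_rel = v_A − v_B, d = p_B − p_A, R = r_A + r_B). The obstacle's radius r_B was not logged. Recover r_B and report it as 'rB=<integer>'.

m = -4860
d = (2, -12);  v_rel = (-6, 0),  |v_rel|² = 36
v_rel×d = (-6)·(-12) − (0)·(2) = 72
since m = R²·36 − 72²:  R² = (5184 + -4860) / 36 = 9
R = √9 = 3  ⇒  r_B = 3 − 1 = 2

rB=2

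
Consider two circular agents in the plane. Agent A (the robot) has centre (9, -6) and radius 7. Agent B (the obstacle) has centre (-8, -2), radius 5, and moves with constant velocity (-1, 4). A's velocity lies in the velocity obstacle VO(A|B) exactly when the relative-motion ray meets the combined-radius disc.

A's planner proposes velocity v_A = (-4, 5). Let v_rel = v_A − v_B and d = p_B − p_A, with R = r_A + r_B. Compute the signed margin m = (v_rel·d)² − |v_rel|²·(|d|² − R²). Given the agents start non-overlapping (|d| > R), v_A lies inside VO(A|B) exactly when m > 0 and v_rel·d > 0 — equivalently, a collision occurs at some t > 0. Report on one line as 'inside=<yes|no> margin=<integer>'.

d = (-17, 4),  |d|² = 305;  R = 7+5 = 12,  c = 305−12² = 161
v_rel = (-3, 1),  |v_rel|² = 10;  v_rel·d = (-3)·(-17) + (1)·(4) = 55
10·t² − 110·t + 161 = 0  ⇒  m = 55² − 10·161 = 1415
m = 1415 > 0,  v_rel·d = 55 > 0  ⇒  inside

inside=yes margin=1415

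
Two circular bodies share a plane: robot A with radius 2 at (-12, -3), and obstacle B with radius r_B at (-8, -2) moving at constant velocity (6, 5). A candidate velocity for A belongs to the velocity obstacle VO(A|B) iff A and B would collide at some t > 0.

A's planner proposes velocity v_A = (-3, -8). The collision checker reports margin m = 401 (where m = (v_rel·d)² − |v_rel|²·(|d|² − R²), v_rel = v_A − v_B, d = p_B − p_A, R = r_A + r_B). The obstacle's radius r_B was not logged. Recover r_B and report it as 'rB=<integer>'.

m = 401
d = (4, 1);  v_rel = (-9, -13),  |v_rel|² = 250
v_rel×d = (-9)·(1) − (-13)·(4) = 43
since m = R²·250 − 43²:  R² = (1849 + 401) / 250 = 9
R = √9 = 3  ⇒  r_B = 3 − 2 = 1

rB=1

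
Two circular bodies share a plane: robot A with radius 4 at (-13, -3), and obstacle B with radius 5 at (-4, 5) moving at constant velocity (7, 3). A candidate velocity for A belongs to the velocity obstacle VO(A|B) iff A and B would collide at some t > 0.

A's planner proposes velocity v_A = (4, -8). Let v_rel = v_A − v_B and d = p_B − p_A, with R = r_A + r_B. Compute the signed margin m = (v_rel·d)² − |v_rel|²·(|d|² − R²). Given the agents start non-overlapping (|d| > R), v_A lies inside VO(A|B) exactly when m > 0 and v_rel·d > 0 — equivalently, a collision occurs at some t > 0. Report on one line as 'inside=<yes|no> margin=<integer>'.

d = (9, 8),  |d|² = 145;  R = 4+5 = 9,  c = 145−9² = 64
v_rel = (-3, -11),  |v_rel|² = 130;  v_rel·d = (-3)·(9) + (-11)·(8) = -115
130·t² + 230·t + 64 = 0  ⇒  m = (-115)² − 130·64 = 4905
m = 4905 > 0,  v_rel·d = -115 < 0  ⇒  outside

inside=no margin=4905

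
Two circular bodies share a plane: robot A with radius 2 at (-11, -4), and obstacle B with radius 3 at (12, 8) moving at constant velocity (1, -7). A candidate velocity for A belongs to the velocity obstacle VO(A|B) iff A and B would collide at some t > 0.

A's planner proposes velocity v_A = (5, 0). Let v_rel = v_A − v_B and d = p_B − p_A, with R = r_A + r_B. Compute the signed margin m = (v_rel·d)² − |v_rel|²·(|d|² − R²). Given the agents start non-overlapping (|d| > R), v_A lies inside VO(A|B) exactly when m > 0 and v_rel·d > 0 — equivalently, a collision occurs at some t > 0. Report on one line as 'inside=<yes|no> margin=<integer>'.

d = (23, 12),  |d|² = 673;  R = 2+3 = 5,  c = 673−5² = 648
v_rel = (4, 7),  |v_rel|² = 65;  v_rel·d = (4)·(23) + (7)·(12) = 176
65·t² − 352·t + 648 = 0  ⇒  m = 176² − 65·648 = -11144
m = -11144 < 0,  v_rel·d = 176 > 0  ⇒  outside

inside=no margin=-11144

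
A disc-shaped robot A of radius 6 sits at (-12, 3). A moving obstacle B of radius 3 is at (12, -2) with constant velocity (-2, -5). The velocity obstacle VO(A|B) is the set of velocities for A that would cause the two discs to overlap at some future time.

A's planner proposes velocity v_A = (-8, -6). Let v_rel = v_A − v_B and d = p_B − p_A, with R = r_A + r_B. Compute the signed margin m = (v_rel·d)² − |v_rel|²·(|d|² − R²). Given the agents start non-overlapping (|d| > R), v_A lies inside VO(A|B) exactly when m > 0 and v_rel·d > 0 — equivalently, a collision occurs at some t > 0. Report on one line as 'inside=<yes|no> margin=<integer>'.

d = (24, -5),  |d|² = 601;  R = 6+3 = 9,  c = 601−9² = 520
v_rel = (-6, -1),  |v_rel|² = 37;  v_rel·d = (-6)·(24) + (-1)·(-5) = -139
37·t² + 278·t + 520 = 0  ⇒  m = (-139)² − 37·520 = 81
m = 81 > 0,  v_rel·d = -139 < 0  ⇒  outside

inside=no margin=81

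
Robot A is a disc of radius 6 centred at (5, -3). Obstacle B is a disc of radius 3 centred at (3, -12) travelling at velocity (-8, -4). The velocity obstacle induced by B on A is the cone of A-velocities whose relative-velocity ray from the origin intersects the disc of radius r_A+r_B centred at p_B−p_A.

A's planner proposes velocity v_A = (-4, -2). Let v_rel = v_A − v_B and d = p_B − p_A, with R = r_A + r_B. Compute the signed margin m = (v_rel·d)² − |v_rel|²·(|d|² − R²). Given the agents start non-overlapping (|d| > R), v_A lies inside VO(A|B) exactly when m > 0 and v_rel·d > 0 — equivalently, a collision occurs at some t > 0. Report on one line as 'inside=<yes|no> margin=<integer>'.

d = (-2, -9),  |d|² = 85;  R = 6+3 = 9,  c = 85−9² = 4
v_rel = (4, 2),  |v_rel|² = 20;  v_rel·d = (4)·(-2) + (2)·(-9) = -26
20·t² + 52·t + 4 = 0  ⇒  m = (-26)² − 20·4 = 596
m = 596 > 0,  v_rel·d = -26 < 0  ⇒  outside

inside=no margin=596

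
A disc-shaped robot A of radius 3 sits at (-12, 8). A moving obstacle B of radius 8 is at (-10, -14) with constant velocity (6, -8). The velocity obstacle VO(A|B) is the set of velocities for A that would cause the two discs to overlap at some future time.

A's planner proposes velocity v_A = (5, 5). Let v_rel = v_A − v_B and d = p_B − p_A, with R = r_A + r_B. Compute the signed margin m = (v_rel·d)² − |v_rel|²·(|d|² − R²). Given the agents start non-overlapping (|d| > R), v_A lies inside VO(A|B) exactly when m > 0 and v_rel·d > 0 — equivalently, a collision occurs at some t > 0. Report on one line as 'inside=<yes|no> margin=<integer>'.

d = (2, -22),  |d|² = 488;  R = 3+8 = 11,  c = 488−11² = 367
v_rel = (-1, 13),  |v_rel|² = 170;  v_rel·d = (-1)·(2) + (13)·(-22) = -288
170·t² + 576·t + 367 = 0  ⇒  m = (-288)² − 170·367 = 20554
m = 20554 > 0,  v_rel·d = -288 < 0  ⇒  outside

inside=no margin=20554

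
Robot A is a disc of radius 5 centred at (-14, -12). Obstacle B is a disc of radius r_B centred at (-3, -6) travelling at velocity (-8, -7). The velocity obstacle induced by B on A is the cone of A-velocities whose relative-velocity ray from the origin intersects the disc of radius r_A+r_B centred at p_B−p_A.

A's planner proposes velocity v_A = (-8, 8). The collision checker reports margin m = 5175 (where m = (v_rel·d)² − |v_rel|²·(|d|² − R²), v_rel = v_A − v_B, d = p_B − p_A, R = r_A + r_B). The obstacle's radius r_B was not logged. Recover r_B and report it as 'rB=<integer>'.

m = 5175
d = (11, 6);  v_rel = (0, 15),  |v_rel|² = 225
v_rel×d = (0)·(6) − (15)·(11) = -165
since m = R²·225 − (-165)²:  R² = (27225 + 5175) / 225 = 144
R = √144 = 12  ⇒  r_B = 12 − 5 = 7

rB=7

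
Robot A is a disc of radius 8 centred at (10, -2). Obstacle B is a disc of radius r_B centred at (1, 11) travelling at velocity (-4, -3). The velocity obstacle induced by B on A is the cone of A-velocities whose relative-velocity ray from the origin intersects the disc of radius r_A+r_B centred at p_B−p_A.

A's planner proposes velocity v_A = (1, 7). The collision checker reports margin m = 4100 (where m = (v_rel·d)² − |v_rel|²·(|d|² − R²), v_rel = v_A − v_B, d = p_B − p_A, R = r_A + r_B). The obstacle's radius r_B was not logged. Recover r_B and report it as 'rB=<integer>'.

m = 4100
d = (-9, 13);  v_rel = (5, 10),  |v_rel|² = 125
v_rel×d = (5)·(13) − (10)·(-9) = 155
since m = R²·125 − 155²:  R² = (24025 + 4100) / 125 = 225
R = √225 = 15  ⇒  r_B = 15 − 8 = 7

rB=7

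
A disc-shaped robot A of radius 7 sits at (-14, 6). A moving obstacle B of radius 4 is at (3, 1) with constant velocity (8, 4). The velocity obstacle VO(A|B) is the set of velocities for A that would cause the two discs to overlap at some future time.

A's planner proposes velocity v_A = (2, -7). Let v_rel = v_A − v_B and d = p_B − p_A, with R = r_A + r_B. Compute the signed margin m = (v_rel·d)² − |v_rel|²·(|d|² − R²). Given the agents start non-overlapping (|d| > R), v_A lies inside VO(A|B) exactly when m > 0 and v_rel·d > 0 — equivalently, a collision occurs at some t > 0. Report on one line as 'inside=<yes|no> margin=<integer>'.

d = (17, -5),  |d|² = 314;  R = 7+4 = 11,  c = 314−11² = 193
v_rel = (-6, -11),  |v_rel|² = 157;  v_rel·d = (-6)·(17) + (-11)·(-5) = -47
157·t² + 94·t + 193 = 0  ⇒  m = (-47)² − 157·193 = -28092
m = -28092 < 0,  v_rel·d = -47 < 0  ⇒  outside

inside=no margin=-28092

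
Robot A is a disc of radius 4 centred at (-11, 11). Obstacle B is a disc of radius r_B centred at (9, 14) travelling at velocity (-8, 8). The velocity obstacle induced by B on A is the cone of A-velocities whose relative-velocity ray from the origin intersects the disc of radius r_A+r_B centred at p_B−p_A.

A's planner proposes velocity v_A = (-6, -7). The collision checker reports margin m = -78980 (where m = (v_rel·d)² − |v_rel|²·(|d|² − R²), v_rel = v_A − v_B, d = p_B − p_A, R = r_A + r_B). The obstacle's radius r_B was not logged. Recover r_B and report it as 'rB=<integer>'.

m = -78980
d = (20, 3);  v_rel = (2, -15),  |v_rel|² = 229
v_rel×d = (2)·(3) − (-15)·(20) = 306
since m = R²·229 − 306²:  R² = (93636 + -78980) / 229 = 64
R = √64 = 8  ⇒  r_B = 8 − 4 = 4

rB=4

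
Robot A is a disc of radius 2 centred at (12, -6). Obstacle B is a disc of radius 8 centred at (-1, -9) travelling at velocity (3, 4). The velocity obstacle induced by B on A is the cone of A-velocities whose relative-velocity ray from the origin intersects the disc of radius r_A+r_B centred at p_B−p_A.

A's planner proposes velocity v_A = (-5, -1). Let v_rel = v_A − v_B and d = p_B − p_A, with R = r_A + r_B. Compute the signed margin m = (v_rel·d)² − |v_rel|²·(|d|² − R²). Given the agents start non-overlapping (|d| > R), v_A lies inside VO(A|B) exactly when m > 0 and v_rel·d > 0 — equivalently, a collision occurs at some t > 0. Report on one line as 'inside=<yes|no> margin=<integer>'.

d = (-13, -3),  |d|² = 178;  R = 2+8 = 10,  c = 178−10² = 78
v_rel = (-8, -5),  |v_rel|² = 89;  v_rel·d = (-8)·(-13) + (-5)·(-3) = 119
89·t² − 238·t + 78 = 0  ⇒  m = 119² − 89·78 = 7219
m = 7219 > 0,  v_rel·d = 119 > 0  ⇒  inside

inside=yes margin=7219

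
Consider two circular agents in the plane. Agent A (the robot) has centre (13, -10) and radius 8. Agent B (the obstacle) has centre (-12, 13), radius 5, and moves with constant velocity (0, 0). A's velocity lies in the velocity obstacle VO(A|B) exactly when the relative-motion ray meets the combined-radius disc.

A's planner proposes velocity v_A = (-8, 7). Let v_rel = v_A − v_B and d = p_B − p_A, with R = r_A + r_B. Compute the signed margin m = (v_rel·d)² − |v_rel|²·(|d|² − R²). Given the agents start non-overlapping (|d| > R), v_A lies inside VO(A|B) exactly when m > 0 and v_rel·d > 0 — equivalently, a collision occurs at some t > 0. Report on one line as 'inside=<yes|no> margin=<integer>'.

d = (-25, 23),  |d|² = 1154;  R = 8+5 = 13,  c = 1154−13² = 985
v_rel = (-8, 7),  |v_rel|² = 113;  v_rel·d = (-8)·(-25) + (7)·(23) = 361
113·t² − 722·t + 985 = 0  ⇒  m = 361² − 113·985 = 19016
m = 19016 > 0,  v_rel·d = 361 > 0  ⇒  inside

inside=yes margin=19016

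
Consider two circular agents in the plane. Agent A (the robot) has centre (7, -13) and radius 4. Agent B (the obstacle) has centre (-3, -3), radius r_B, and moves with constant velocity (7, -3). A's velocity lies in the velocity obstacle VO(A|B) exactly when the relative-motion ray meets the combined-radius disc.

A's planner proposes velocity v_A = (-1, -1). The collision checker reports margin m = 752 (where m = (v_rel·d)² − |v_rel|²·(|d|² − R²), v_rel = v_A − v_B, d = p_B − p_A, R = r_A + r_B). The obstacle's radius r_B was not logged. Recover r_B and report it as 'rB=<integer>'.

m = 752
d = (-10, 10);  v_rel = (-8, 2),  |v_rel|² = 68
v_rel×d = (-8)·(10) − (2)·(-10) = -60
since m = R²·68 − (-60)²:  R² = (3600 + 752) / 68 = 64
R = √64 = 8  ⇒  r_B = 8 − 4 = 4

rB=4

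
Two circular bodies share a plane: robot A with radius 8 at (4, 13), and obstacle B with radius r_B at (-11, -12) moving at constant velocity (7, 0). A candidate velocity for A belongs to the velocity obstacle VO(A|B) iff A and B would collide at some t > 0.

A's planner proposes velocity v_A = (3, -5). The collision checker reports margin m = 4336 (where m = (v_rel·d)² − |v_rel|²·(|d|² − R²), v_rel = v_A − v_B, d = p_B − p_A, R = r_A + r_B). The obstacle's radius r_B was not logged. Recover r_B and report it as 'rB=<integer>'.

m = 4336
d = (-15, -25);  v_rel = (-4, -5),  |v_rel|² = 41
v_rel×d = (-4)·(-25) − (-5)·(-15) = 25
since m = R²·41 − 25²:  R² = (625 + 4336) / 41 = 121
R = √121 = 11  ⇒  r_B = 11 − 8 = 3

rB=3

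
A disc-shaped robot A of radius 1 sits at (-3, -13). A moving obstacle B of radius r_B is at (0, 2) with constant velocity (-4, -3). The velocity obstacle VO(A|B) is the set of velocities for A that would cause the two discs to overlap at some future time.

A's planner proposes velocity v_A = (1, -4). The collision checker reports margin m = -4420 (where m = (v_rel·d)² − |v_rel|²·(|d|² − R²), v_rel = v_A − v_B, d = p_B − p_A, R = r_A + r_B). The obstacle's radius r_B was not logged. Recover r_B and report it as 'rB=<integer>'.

m = -4420
d = (3, 15);  v_rel = (5, -1),  |v_rel|² = 26
v_rel×d = (5)·(15) − (-1)·(3) = 78
since m = R²·26 − 78²:  R² = (6084 + -4420) / 26 = 64
R = √64 = 8  ⇒  r_B = 8 − 1 = 7

rB=7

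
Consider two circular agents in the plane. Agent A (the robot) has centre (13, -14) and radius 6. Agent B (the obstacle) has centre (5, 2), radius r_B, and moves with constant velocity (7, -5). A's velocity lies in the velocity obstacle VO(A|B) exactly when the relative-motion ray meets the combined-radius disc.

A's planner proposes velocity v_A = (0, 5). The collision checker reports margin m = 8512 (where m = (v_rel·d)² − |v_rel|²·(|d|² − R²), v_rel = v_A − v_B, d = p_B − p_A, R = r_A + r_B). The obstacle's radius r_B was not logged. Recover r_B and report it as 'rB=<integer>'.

m = 8512
d = (-8, 16);  v_rel = (-7, 10),  |v_rel|² = 149
v_rel×d = (-7)·(16) − (10)·(-8) = -32
since m = R²·149 − (-32)²:  R² = (1024 + 8512) / 149 = 64
R = √64 = 8  ⇒  r_B = 8 − 6 = 2

rB=2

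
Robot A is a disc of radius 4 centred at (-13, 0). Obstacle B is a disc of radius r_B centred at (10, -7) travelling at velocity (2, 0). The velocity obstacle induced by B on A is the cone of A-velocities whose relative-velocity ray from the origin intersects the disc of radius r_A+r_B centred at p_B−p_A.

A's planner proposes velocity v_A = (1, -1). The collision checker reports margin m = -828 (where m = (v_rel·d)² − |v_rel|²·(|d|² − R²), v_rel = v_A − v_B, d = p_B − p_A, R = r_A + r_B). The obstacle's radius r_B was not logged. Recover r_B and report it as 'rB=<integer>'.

m = -828
d = (23, -7);  v_rel = (-1, -1),  |v_rel|² = 2
v_rel×d = (-1)·(-7) − (-1)·(23) = 30
since m = R²·2 − 30²:  R² = (900 + -828) / 2 = 36
R = √36 = 6  ⇒  r_B = 6 − 4 = 2

rB=2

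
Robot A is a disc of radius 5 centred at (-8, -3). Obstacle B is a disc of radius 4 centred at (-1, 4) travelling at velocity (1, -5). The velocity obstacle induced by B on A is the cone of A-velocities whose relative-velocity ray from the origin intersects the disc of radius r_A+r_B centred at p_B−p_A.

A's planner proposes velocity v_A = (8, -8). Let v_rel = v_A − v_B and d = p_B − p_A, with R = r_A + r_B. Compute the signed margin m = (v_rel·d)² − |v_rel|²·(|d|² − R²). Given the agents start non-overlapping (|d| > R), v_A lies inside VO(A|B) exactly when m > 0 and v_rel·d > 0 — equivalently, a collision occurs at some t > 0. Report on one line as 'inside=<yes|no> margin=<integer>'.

d = (7, 7),  |d|² = 98;  R = 5+4 = 9,  c = 98−9² = 17
v_rel = (7, -3),  |v_rel|² = 58;  v_rel·d = (7)·(7) + (-3)·(7) = 28
58·t² − 56·t + 17 = 0  ⇒  m = 28² − 58·17 = -202
m = -202 < 0,  v_rel·d = 28 > 0  ⇒  outside

inside=no margin=-202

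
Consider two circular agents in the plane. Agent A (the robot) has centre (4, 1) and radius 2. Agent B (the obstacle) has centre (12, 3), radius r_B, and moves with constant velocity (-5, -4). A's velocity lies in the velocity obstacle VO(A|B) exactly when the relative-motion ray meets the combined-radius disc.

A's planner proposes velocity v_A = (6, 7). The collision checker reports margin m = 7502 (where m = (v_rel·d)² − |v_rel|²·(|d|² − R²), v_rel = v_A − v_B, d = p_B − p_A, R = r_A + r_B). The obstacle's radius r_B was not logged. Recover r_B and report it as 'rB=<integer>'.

m = 7502
d = (8, 2);  v_rel = (11, 11),  |v_rel|² = 242
v_rel×d = (11)·(2) − (11)·(8) = -66
since m = R²·242 − (-66)²:  R² = (4356 + 7502) / 242 = 49
R = √49 = 7  ⇒  r_B = 7 − 2 = 5

rB=5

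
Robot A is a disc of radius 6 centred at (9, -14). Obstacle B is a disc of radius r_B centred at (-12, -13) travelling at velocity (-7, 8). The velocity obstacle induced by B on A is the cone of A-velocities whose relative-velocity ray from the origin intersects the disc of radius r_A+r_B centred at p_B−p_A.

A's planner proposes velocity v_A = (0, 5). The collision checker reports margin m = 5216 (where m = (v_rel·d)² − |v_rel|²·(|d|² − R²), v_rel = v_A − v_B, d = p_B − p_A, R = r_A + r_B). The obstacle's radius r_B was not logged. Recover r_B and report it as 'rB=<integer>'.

m = 5216
d = (-21, 1);  v_rel = (7, -3),  |v_rel|² = 58
v_rel×d = (7)·(1) − (-3)·(-21) = -56
since m = R²·58 − (-56)²:  R² = (3136 + 5216) / 58 = 144
R = √144 = 12  ⇒  r_B = 12 − 6 = 6

rB=6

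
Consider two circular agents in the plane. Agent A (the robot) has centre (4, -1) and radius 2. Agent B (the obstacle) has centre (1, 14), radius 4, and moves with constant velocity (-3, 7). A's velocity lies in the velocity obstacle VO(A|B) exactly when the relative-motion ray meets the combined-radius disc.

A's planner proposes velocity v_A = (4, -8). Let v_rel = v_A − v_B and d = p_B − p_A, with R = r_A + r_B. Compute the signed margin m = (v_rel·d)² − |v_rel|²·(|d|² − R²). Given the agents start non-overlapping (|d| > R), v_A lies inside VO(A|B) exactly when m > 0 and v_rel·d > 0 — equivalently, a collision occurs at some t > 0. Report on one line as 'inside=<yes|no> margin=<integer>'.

d = (-3, 15),  |d|² = 234;  R = 2+4 = 6,  c = 234−6² = 198
v_rel = (7, -15),  |v_rel|² = 274;  v_rel·d = (7)·(-3) + (-15)·(15) = -246
274·t² + 492·t + 198 = 0  ⇒  m = (-246)² − 274·198 = 6264
m = 6264 > 0,  v_rel·d = -246 < 0  ⇒  outside

inside=no margin=6264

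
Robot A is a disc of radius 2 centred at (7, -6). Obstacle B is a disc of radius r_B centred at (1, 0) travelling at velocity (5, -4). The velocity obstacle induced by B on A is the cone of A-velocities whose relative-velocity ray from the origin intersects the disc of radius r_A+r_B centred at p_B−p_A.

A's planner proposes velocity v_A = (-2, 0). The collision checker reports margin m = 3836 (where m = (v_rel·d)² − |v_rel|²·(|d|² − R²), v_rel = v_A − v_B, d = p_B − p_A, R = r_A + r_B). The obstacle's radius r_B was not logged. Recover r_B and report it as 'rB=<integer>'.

m = 3836
d = (-6, 6);  v_rel = (-7, 4),  |v_rel|² = 65
v_rel×d = (-7)·(6) − (4)·(-6) = -18
since m = R²·65 − (-18)²:  R² = (324 + 3836) / 65 = 64
R = √64 = 8  ⇒  r_B = 8 − 2 = 6

rB=6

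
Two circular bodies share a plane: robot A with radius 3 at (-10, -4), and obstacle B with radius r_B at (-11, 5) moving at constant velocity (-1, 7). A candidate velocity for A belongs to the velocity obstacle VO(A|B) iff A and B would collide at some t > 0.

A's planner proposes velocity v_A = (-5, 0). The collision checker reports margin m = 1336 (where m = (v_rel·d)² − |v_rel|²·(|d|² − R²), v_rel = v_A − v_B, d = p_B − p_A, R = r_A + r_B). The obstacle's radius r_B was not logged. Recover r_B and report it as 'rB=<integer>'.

m = 1336
d = (-1, 9);  v_rel = (-4, -7),  |v_rel|² = 65
v_rel×d = (-4)·(9) − (-7)·(-1) = -43
since m = R²·65 − (-43)²:  R² = (1849 + 1336) / 65 = 49
R = √49 = 7  ⇒  r_B = 7 − 3 = 4

rB=4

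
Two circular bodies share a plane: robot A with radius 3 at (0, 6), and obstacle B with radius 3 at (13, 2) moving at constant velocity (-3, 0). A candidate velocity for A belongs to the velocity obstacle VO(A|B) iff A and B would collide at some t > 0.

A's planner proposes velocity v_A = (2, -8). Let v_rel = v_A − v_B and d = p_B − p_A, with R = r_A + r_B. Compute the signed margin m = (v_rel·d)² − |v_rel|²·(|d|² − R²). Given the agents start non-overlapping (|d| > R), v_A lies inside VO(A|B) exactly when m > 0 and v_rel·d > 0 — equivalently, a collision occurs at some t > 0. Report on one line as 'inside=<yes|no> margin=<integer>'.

d = (13, -4),  |d|² = 185;  R = 3+3 = 6,  c = 185−6² = 149
v_rel = (5, -8),  |v_rel|² = 89;  v_rel·d = (5)·(13) + (-8)·(-4) = 97
89·t² − 194·t + 149 = 0  ⇒  m = 97² − 89·149 = -3852
m = -3852 < 0,  v_rel·d = 97 > 0  ⇒  outside

inside=no margin=-3852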